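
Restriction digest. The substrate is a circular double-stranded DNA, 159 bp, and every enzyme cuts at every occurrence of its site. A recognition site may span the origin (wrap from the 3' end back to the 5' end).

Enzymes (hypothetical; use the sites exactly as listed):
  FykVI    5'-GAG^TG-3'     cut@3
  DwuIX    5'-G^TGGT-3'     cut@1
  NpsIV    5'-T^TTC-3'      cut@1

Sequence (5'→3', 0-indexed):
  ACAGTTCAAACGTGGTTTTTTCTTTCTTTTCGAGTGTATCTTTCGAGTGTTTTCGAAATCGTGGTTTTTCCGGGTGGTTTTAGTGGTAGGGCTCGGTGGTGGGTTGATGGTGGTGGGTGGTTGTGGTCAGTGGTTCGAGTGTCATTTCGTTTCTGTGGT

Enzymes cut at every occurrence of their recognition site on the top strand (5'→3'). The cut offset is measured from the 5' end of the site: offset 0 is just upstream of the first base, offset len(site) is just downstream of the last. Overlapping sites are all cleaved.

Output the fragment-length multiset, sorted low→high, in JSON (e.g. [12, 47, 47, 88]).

[4,4,5,5,5,6,6,6,6,6,7,7,7,7,7,9,9,10,13,14,16]

Per-enzyme occurrences:
  FykVI (GAGTG, off=3): starts [31, 44, 136] → cuts [34, 47, 139]
  DwuIX (GTGGT, off=1): starts [11, 60, 73, 82, 95, 109, 116, 122, 129, 154] → cuts [12, 61, 74, 83, 96, 110, 117, 123, 130, 155]
  NpsIV (TTTC, off=1): starts [18, 22, 27, 40, 50, 66, 144, 149] → cuts [19, 23, 28, 41, 51, 67, 145, 150]

Pooled cuts: [12, 19, 23, 28, 34, 41, 47, 51, 61, 67, 74, 83, 96, 110, 117, 123, 130, 139, 145, 150, 155]

Fragments:
  12→19: 7 bp
  19→23: 4 bp
  23→28: 5 bp
  28→34: 6 bp
  34→41: 7 bp
  41→47: 6 bp
  47→51: 4 bp
  51→61: 10 bp
  61→67: 6 bp
  67→74: 7 bp
  74→83: 9 bp
  83→96: 13 bp
  96→110: 14 bp
  110→117: 7 bp
  117→123: 6 bp
  123→130: 7 bp
  130→139: 9 bp
  139→145: 6 bp
  145→150: 5 bp
  150→155: 5 bp
  155→12 (wrap): 159-155+12 = 16 bp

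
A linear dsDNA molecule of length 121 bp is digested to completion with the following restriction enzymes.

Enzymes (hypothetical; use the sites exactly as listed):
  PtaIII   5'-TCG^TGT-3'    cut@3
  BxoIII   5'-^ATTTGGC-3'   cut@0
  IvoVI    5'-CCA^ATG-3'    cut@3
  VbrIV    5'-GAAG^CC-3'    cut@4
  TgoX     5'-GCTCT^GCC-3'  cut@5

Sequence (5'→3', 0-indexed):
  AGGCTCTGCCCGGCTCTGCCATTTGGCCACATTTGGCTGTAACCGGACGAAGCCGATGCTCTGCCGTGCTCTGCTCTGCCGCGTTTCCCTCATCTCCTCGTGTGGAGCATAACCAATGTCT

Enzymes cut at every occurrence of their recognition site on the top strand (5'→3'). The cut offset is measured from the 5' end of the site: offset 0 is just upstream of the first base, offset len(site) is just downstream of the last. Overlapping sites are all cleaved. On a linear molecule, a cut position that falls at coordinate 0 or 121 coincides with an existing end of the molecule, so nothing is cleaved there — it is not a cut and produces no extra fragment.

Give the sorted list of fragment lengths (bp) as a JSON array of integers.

[3,6,7,10,10,10,15,15,22,23]

Scan for sites:
  PtaIII TCGTGT/3: at [97] ⇒ [100]
  BxoIII ATTTGGC/0: at [20, 30] ⇒ [20, 30]
  IvoVI CCAATG/3: at [112] ⇒ [115]
  VbrIV GAAGCC/4: at [48] ⇒ [52]
  TgoX GCTCTGCC/5: at [2, 12, 57, 72] ⇒ [7, 17, 62, 77]

Pooled cuts: [7, 17, 20, 30, 52, 62, 77, 100, 115]

Fragments:
  [0,7): 7 bp
  [7,17): 10 bp
  [17,20): 3 bp
  [20,30): 10 bp
  [30,52): 22 bp
  [52,62): 10 bp
  [62,77): 15 bp
  [77,100): 23 bp
  [100,115): 15 bp
  [115,121): 6 bp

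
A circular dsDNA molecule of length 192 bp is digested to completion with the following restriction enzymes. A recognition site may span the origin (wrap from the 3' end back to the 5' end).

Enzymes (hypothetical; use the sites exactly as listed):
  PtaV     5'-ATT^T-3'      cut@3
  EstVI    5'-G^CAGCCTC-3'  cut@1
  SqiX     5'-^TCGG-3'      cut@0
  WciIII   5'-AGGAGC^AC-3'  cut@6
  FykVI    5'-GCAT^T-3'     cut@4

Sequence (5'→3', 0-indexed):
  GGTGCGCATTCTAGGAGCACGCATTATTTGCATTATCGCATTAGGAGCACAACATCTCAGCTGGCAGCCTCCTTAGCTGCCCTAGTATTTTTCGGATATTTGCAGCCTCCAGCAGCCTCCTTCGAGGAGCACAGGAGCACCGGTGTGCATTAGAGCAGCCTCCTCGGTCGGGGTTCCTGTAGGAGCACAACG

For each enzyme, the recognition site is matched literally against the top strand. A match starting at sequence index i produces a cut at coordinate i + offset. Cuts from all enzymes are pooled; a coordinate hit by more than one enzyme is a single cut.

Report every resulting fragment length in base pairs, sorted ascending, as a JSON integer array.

Site scan:
  PtaV (ATTT, off=3): starts [25, 86, 97] → cuts [28, 89, 100]
  EstVI (GCAGCCTC, off=1): starts [63, 101, 111, 154] → cuts [64, 102, 112, 155]
  SqiX (TCGG, off=0): starts [91, 163, 167] → cuts [91, 163, 167]
  WciIII (AGGAGCAC, off=6): starts [12, 42, 124, 132, 180] → cuts [18, 48, 130, 138, 186]
  FykVI (GCATT, off=4): starts [5, 20, 29, 37, 146] → cuts [9, 24, 33, 41, 150]

All cut coordinates (distinct, sorted): [9, 18, 24, 28, 33, 41, 48, 64, 89, 91, 100, 102, 112, 130, 138, 150, 155, 163, 167, 186]

Fragments:
  9→18: 9 bp
  18→24: 6 bp
  24→28: 4 bp
  28→33: 5 bp
  33→41: 8 bp
  41→48: 7 bp
  48→64: 16 bp
  64→89: 25 bp
  89→91: 2 bp
  91→100: 9 bp
  100→102: 2 bp
  102→112: 10 bp
  112→130: 18 bp
  130→138: 8 bp
  138→150: 12 bp
  150→155: 5 bp
  155→163: 8 bp
  163→167: 4 bp
  167→186: 19 bp
  186→9 (wrap): 192-186+9 = 15 bp

[2,2,4,4,5,5,6,7,8,8,8,9,9,10,12,15,16,18,19,25]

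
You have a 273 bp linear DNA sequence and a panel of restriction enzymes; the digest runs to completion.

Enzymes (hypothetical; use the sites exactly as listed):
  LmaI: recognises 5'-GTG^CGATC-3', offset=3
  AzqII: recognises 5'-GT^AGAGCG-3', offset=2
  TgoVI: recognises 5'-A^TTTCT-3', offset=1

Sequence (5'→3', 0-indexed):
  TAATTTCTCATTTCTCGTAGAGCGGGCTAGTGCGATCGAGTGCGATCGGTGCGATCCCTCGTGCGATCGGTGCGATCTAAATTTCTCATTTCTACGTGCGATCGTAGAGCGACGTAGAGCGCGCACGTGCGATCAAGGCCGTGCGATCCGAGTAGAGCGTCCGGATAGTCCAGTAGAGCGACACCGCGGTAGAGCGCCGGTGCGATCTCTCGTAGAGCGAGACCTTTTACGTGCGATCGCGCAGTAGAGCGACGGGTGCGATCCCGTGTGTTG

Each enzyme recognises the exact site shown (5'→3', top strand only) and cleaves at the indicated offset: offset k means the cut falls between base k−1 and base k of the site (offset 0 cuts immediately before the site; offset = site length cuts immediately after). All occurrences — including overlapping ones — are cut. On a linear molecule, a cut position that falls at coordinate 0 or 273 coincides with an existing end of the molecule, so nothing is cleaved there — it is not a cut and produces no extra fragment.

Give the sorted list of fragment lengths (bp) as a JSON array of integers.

[3,7,7,7,8,9,9,9,10,10,10,10,11,12,12,12,13,14,14,14,15,16,20,21]

Scan for sites:
  LmaI (GTGCGATC, off=3): starts [29, 39, 48, 60, 69, 95, 126, 140, 199, 230, 255] → cuts [32, 42, 51, 63, 72, 98, 129, 143, 202, 233, 258]
  AzqII (GTAGAGCG, off=2): starts [16, 103, 113, 151, 172, 188, 211, 243] → cuts [18, 105, 115, 153, 174, 190, 213, 245]
  TgoVI (ATTTCT, off=1): starts [2, 9, 80, 87] → cuts [3, 10, 81, 88]

Pooled cuts: [3, 10, 18, 32, 42, 51, 63, 72, 81, 88, 98, 105, 115, 129, 143, 153, 174, 190, 202, 213, 233, 245, 258]

Fragments:
  [0,3): 3 bp
  [3,10): 7 bp
  [10,18): 8 bp
  [18,32): 14 bp
  [32,42): 10 bp
  [42,51): 9 bp
  [51,63): 12 bp
  [63,72): 9 bp
  [72,81): 9 bp
  [81,88): 7 bp
  [88,98): 10 bp
  [98,105): 7 bp
  [105,115): 10 bp
  [115,129): 14 bp
  [129,143): 14 bp
  [143,153): 10 bp
  [153,174): 21 bp
  [174,190): 16 bp
  [190,202): 12 bp
  [202,213): 11 bp
  [213,233): 20 bp
  [233,245): 12 bp
  [245,258): 13 bp
  [258,273): 15 bp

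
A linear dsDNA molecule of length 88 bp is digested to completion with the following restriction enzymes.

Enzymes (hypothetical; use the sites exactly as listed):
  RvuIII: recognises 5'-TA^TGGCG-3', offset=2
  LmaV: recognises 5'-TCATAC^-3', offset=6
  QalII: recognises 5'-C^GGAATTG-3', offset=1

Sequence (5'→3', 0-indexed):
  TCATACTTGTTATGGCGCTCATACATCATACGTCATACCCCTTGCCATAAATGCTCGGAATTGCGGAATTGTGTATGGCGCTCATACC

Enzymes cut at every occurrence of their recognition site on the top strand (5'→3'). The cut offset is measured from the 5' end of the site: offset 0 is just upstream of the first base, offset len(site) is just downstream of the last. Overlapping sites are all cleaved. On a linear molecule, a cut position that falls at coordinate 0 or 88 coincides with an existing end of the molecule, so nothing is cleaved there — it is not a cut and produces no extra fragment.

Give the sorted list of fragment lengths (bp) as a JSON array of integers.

Scan for sites:
  RvuIII TATGGCG/2: at [10, 73] ⇒ [12, 75]
  LmaV TCATAC/6: at [0, 18, 25, 32, 81] ⇒ [6, 24, 31, 38, 87]
  QalII CGGAATTG/1: at [55, 63] ⇒ [56, 64]

Pooled cuts: [6, 12, 24, 31, 38, 56, 64, 75, 87]

Fragments:
  [0,6): 6 bp
  [6,12): 6 bp
  [12,24): 12 bp
  [24,31): 7 bp
  [31,38): 7 bp
  [38,56): 18 bp
  [56,64): 8 bp
  [64,75): 11 bp
  [75,87): 12 bp
  [87,88): 1 bp

[1,6,6,7,7,8,11,12,12,18]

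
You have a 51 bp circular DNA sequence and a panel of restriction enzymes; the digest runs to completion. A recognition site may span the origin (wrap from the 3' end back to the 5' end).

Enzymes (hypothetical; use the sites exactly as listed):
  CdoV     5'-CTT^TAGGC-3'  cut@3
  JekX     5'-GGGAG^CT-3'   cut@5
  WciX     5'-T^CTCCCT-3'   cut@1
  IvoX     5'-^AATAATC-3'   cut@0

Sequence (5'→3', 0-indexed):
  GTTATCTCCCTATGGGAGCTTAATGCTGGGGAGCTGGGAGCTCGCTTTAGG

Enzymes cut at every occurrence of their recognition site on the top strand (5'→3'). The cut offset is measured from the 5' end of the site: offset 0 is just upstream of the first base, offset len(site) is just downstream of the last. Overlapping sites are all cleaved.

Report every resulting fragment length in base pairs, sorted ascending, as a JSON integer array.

[7,13,15,16]

Scan for sites:
  CdoV (CTTTAGGC, off=3): no sites
  JekX GGGAGCT/5: at [13, 28, 35] ⇒ [18, 33, 40]
  WciX TCTCCCT/1: at [4] ⇒ [5]
  IvoX (AATAATC, off=0): no sites

Pooled cuts: [5, 18, 33, 40]

Fragments:
  5→18: 13 bp
  18→33: 15 bp
  33→40: 7 bp
  40→5 (wrap): 51-40+5 = 16 bp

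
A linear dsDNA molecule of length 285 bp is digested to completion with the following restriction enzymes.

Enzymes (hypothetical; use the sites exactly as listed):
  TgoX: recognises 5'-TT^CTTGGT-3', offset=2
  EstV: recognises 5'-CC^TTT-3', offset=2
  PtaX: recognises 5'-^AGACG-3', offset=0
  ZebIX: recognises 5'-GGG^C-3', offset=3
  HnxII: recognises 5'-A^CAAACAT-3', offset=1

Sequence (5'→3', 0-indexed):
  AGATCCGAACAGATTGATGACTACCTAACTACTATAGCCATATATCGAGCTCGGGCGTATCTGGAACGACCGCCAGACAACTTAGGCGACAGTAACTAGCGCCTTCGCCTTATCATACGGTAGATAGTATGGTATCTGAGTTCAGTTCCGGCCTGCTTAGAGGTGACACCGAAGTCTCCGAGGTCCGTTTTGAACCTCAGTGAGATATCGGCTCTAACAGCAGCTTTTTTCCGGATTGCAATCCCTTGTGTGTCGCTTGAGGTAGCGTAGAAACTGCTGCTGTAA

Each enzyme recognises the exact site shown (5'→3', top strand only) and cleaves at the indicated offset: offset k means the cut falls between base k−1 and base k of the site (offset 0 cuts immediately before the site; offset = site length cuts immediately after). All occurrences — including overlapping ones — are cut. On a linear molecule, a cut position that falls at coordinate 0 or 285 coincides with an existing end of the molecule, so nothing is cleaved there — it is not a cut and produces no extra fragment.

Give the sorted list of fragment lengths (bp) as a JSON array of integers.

Site scan:
  TgoX (TTCTTGGT, off=2): no sites
  EstV (CCTTT, off=2): no sites
  PtaX (AGACG, off=0): no sites
  ZebIX GGGC/3: at [52] ⇒ [55]
  HnxII (ACAAACAT, off=1): no sites

All cut coordinates (distinct, sorted): [55]

Fragments:
  [0,55): 55 bp
  [55,285): 230 bp

[55,230]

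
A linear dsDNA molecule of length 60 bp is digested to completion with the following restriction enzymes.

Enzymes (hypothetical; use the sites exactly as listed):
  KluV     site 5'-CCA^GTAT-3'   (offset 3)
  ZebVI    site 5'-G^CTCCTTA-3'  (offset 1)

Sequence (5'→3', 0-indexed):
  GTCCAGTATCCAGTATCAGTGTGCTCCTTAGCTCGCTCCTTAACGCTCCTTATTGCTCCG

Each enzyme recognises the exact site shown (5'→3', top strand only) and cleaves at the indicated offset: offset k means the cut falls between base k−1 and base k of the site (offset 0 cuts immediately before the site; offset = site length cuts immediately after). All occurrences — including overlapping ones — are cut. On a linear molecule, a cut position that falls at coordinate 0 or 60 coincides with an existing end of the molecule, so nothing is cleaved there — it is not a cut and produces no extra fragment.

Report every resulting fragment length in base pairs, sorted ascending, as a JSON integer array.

Per-enzyme occurrences:
  KluV CCAGTAT/3: at [2, 9] ⇒ [5, 12]
  ZebVI GCTCCTTA/1: at [22, 34, 44] ⇒ [23, 35, 45]

Pooled cuts: [5, 12, 23, 35, 45]

Fragment lengths:
  [0,5): 5 bp
  [5,12): 7 bp
  [12,23): 11 bp
  [23,35): 12 bp
  [35,45): 10 bp
  [45,60): 15 bp

[5,7,10,11,12,15]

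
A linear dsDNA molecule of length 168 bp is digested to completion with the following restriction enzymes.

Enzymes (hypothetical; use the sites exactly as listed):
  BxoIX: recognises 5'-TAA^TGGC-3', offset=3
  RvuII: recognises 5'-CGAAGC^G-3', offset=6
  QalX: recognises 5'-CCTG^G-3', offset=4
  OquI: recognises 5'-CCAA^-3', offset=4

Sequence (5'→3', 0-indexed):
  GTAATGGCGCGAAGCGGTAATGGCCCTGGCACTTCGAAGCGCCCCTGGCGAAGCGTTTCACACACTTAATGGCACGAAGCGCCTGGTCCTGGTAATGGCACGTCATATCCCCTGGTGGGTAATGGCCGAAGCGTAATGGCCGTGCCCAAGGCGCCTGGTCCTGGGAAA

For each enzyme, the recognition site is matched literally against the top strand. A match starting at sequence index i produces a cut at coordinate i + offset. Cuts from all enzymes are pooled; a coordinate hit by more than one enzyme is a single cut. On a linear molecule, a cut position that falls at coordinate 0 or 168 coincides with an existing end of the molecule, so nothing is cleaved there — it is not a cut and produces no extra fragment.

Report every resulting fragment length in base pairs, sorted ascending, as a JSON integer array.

[4,4,4,5,5,5,6,6,7,7,8,8,8,10,11,11,12,13,15,19]

Site scan:
  BxoIX (TAATGGC, off=3): starts [1, 17, 66, 92, 119, 133] → cuts [4, 20, 69, 95, 122, 136]
  RvuII (CGAAGCG, off=6): starts [9, 34, 48, 74, 126] → cuts [15, 40, 54, 80, 132]
  QalX (CCTGG, off=4): starts [24, 43, 81, 87, 110, 153, 159] → cuts [28, 47, 85, 91, 114, 157, 163]
  OquI (CCAA, off=4): starts [145] → cuts [149]

Pooled cuts: [4, 15, 20, 28, 40, 47, 54, 69, 80, 85, 91, 95, 114, 122, 132, 136, 149, 157, 163]

Fragment lengths:
  [0,4): 4 bp
  [4,15): 11 bp
  [15,20): 5 bp
  [20,28): 8 bp
  [28,40): 12 bp
  [40,47): 7 bp
  [47,54): 7 bp
  [54,69): 15 bp
  [69,80): 11 bp
  [80,85): 5 bp
  [85,91): 6 bp
  [91,95): 4 bp
  [95,114): 19 bp
  [114,122): 8 bp
  [122,132): 10 bp
  [132,136): 4 bp
  [136,149): 13 bp
  [149,157): 8 bp
  [157,163): 6 bp
  [163,168): 5 bp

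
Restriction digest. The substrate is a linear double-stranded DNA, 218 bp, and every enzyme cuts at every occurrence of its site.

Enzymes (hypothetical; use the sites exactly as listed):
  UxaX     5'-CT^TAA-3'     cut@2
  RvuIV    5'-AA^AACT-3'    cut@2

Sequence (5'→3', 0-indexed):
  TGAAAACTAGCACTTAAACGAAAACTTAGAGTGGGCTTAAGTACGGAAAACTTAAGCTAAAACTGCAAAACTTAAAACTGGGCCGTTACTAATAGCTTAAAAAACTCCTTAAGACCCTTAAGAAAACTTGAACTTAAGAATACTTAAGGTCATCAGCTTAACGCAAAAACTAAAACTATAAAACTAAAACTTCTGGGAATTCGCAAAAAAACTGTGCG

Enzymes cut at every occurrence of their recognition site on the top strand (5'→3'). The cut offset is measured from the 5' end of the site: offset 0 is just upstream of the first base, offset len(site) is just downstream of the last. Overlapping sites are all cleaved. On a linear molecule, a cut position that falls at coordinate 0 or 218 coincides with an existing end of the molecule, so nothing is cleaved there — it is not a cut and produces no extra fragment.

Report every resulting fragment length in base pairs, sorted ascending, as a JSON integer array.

[3,4,4,4,5,6,6,6,7,8,8,8,8,9,9,9,10,10,10,11,14,15,22,22]

Site scan:
  UxaX CTTAA/2: at [12, 35, 50, 70, 95, 107, 116, 132, 142, 156] ⇒ [14, 37, 52, 72, 97, 109, 118, 134, 144, 158]
  RvuIV AAAACT/2: at [2, 20, 46, 58, 66, 73, 100, 122, 165, 171, 179, 185, 207] ⇒ [4, 22, 48, 60, 68, 75, 102, 124, 167, 173, 181, 187, 209]

All cut coordinates (distinct, sorted): [4, 14, 22, 37, 48, 52, 60, 68, 72, 75, 97, 102, 109, 118, 124, 134, 144, 158, 167, 173, 181, 187, 209]

Fragments:
  [0,4): 4 bp
  [4,14): 10 bp
  [14,22): 8 bp
  [22,37): 15 bp
  [37,48): 11 bp
  [48,52): 4 bp
  [52,60): 8 bp
  [60,68): 8 bp
  [68,72): 4 bp
  [72,75): 3 bp
  [75,97): 22 bp
  [97,102): 5 bp
  [102,109): 7 bp
  [109,118): 9 bp
  [118,124): 6 bp
  [124,134): 10 bp
  [134,144): 10 bp
  [144,158): 14 bp
  [158,167): 9 bp
  [167,173): 6 bp
  [173,181): 8 bp
  [181,187): 6 bp
  [187,209): 22 bp
  [209,218): 9 bp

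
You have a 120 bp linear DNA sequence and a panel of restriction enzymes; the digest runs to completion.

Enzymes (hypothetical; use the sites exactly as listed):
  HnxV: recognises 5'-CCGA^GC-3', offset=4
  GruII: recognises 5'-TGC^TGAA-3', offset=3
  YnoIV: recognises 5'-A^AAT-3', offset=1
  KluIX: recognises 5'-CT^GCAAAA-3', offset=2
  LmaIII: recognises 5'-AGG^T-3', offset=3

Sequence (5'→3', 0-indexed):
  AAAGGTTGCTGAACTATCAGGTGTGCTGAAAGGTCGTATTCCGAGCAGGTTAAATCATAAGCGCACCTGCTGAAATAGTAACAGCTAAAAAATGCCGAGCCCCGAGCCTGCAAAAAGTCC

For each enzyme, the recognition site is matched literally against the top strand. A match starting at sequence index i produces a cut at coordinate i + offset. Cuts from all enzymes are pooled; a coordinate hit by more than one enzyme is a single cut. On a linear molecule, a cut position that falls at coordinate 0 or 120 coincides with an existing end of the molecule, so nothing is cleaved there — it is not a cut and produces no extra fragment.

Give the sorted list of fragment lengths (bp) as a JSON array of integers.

[3,3,4,4,5,5,5,7,7,8,11,11,12,17,18]

Per-enzyme occurrences:
  HnxV CCGAGC/4: at [40, 94, 101] ⇒ [44, 98, 105]
  GruII TGCTGAA/3: at [6, 23, 67] ⇒ [9, 26, 70]
  YnoIV AAAT/1: at [51, 72, 89] ⇒ [52, 73, 90]
  KluIX CTGCAAAA/2: at [107] ⇒ [109]
  LmaIII AGGT/3: at [2, 18, 30, 46] ⇒ [5, 21, 33, 49]

Pooled cuts: [5, 9, 21, 26, 33, 44, 49, 52, 70, 73, 90, 98, 105, 109]

Fragment lengths:
  [0,5): 5 bp
  [5,9): 4 bp
  [9,21): 12 bp
  [21,26): 5 bp
  [26,33): 7 bp
  [33,44): 11 bp
  [44,49): 5 bp
  [49,52): 3 bp
  [52,70): 18 bp
  [70,73): 3 bp
  [73,90): 17 bp
  [90,98): 8 bp
  [98,105): 7 bp
  [105,109): 4 bp
  [109,120): 11 bp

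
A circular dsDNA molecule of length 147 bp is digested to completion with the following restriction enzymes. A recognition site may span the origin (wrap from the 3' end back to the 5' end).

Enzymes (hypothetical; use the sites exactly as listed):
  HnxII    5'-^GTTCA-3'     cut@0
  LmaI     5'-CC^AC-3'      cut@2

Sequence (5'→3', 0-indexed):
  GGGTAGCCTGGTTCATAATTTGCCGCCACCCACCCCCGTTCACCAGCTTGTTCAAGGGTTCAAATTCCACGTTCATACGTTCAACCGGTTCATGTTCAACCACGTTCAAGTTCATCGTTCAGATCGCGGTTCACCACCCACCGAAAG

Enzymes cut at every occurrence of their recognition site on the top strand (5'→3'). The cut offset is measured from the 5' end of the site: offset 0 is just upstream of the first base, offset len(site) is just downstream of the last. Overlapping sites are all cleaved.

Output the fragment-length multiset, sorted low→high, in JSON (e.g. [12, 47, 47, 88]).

Site scan:
  HnxII (GTTCA, off=0): starts [10, 37, 49, 57, 70, 78, 87, 93, 103, 109, 116, 128] → cuts [10, 37, 49, 57, 70, 78, 87, 93, 103, 109, 116, 128]
  LmaI (CCAC, off=2): starts [25, 29, 66, 99, 133, 137] → cuts [27, 31, 68, 101, 135, 139]

Pooled cuts: [10, 27, 31, 37, 49, 57, 68, 70, 78, 87, 93, 101, 103, 109, 116, 128, 135, 139]

Fragments:
  10→27: 17 bp
  27→31: 4 bp
  31→37: 6 bp
  37→49: 12 bp
  49→57: 8 bp
  57→68: 11 bp
  68→70: 2 bp
  70→78: 8 bp
  78→87: 9 bp
  87→93: 6 bp
  93→101: 8 bp
  101→103: 2 bp
  103→109: 6 bp
  109→116: 7 bp
  116→128: 12 bp
  128→135: 7 bp
  135→139: 4 bp
  139→10 (wrap): 147-139+10 = 18 bp

[2,2,4,4,6,6,6,7,7,8,8,8,9,11,12,12,17,18]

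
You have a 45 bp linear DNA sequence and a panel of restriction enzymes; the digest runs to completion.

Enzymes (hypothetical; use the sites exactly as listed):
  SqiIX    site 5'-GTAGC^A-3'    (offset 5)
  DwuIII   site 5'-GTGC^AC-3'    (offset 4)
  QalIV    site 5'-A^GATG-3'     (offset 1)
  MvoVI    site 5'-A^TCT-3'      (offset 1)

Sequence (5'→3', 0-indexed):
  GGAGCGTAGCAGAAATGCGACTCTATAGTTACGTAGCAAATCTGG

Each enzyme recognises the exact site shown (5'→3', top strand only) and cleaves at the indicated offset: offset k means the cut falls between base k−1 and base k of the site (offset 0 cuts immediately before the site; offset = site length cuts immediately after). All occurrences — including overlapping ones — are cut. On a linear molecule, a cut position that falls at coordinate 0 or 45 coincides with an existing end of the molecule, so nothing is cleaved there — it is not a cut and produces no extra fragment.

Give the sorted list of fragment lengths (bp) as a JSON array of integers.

[3,5,10,27]

Scan for sites:
  SqiIX (GTAGCA, off=5): starts [5, 32] → cuts [10, 37]
  DwuIII (GTGCAC, off=4): no sites
  QalIV (AGATG, off=1): no sites
  MvoVI (ATCT, off=1): starts [39] → cuts [40]

Pooled cuts: [10, 37, 40]

Fragment lengths:
  [0,10): 10 bp
  [10,37): 27 bp
  [37,40): 3 bp
  [40,45): 5 bp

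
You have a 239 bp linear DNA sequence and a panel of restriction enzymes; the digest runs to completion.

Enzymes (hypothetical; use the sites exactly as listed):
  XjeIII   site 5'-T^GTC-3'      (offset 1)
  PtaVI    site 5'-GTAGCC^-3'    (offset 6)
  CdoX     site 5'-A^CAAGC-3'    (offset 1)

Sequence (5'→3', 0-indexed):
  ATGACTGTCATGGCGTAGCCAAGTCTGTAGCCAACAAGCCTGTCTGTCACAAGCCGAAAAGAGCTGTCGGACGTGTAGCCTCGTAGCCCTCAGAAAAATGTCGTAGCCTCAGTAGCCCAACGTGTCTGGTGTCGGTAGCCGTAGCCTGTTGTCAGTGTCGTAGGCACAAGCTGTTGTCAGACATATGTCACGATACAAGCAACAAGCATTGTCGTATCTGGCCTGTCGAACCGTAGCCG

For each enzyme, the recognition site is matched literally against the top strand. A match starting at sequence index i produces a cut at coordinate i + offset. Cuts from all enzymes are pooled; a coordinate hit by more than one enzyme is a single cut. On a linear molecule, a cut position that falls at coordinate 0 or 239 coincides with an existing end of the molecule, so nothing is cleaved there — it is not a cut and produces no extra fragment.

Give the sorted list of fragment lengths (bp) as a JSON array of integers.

Scan for sites:
  XjeIII TGTC/1: at [5, 40, 44, 64, 98, 122, 129, 149, 155, 174, 185, 209, 223] ⇒ [6, 41, 45, 65, 99, 123, 130, 150, 156, 175, 186, 210, 224]
  PtaVI GTAGCC/6: at [14, 26, 74, 82, 102, 111, 134, 140, 232] ⇒ [20, 32, 80, 88, 108, 117, 140, 146, 238]
  CdoX ACAAGC/1: at [33, 48, 165, 194, 201] ⇒ [34, 49, 166, 195, 202]

Pooled cuts: [6, 20, 32, 34, 41, 45, 49, 65, 80, 88, 99, 108, 117, 123, 130, 140, 146, 150, 156, 166, 175, 186, 195, 202, 210, 224, 238]

Fragments:
  [0,6): 6 bp
  [6,20): 14 bp
  [20,32): 12 bp
  [32,34): 2 bp
  [34,41): 7 bp
  [41,45): 4 bp
  [45,49): 4 bp
  [49,65): 16 bp
  [65,80): 15 bp
  [80,88): 8 bp
  [88,99): 11 bp
  [99,108): 9 bp
  [108,117): 9 bp
  [117,123): 6 bp
  [123,130): 7 bp
  [130,140): 10 bp
  [140,146): 6 bp
  [146,150): 4 bp
  [150,156): 6 bp
  [156,166): 10 bp
  [166,175): 9 bp
  [175,186): 11 bp
  [186,195): 9 bp
  [195,202): 7 bp
  [202,210): 8 bp
  [210,224): 14 bp
  [224,238): 14 bp
  [238,239): 1 bp

[1,2,4,4,4,6,6,6,6,7,7,7,8,8,9,9,9,9,10,10,11,11,12,14,14,14,15,16]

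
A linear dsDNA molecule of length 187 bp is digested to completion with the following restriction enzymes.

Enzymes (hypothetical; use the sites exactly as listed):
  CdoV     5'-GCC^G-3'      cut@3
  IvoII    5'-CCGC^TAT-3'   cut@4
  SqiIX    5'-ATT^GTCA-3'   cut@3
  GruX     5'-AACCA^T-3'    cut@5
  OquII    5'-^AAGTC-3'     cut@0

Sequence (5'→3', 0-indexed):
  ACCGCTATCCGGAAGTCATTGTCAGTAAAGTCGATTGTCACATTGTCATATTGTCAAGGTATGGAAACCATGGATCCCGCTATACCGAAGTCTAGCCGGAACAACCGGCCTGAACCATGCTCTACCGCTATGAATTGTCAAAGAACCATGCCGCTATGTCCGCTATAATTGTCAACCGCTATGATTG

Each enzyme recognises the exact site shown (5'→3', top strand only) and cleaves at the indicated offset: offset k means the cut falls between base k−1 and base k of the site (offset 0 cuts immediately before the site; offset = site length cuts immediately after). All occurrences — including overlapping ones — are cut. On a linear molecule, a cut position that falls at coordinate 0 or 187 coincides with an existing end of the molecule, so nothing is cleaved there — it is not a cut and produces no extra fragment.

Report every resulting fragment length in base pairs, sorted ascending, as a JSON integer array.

[2,4,5,7,7,7,7,8,8,8,8,8,9,9,9,10,10,11,12,18,20]

Site scan:
  CdoV (GCCG, off=3): starts [94, 149] → cuts [97, 152]
  IvoII (CCGCTAT, off=4): starts [1, 76, 124, 150, 159, 175] → cuts [5, 80, 128, 154, 163, 179]
  SqiIX (ATTGTCA, off=3): starts [17, 33, 41, 49, 133, 167] → cuts [20, 36, 44, 52, 136, 170]
  GruX (AACCAT, off=5): starts [65, 112, 143] → cuts [70, 117, 148]
  OquII (AAGTC, off=0): starts [12, 27, 87] → cuts [12, 27, 87]

Pooled cuts: [5, 12, 20, 27, 36, 44, 52, 70, 80, 87, 97, 117, 128, 136, 148, 152, 154, 163, 170, 179]

Fragments:
  [0,5): 5 bp
  [5,12): 7 bp
  [12,20): 8 bp
  [20,27): 7 bp
  [27,36): 9 bp
  [36,44): 8 bp
  [44,52): 8 bp
  [52,70): 18 bp
  [70,80): 10 bp
  [80,87): 7 bp
  [87,97): 10 bp
  [97,117): 20 bp
  [117,128): 11 bp
  [128,136): 8 bp
  [136,148): 12 bp
  [148,152): 4 bp
  [152,154): 2 bp
  [154,163): 9 bp
  [163,170): 7 bp
  [170,179): 9 bp
  [179,187): 8 bp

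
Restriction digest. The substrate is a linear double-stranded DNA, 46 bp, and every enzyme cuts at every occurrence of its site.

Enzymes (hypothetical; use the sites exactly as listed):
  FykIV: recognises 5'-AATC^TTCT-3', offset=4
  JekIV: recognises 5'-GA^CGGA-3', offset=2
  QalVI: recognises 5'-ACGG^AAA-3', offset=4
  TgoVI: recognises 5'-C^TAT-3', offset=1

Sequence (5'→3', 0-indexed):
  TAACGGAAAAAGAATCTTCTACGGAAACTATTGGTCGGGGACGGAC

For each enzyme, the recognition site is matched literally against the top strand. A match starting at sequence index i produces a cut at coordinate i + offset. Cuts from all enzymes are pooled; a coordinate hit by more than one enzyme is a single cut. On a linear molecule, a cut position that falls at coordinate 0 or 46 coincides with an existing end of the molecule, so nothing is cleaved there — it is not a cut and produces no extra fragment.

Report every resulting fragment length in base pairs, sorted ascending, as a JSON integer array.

[4,5,6,8,10,13]

Per-enzyme occurrences:
  FykIV AATCTTCT/4: at [12] ⇒ [16]
  JekIV GACGGA/2: at [39] ⇒ [41]
  QalVI ACGGAAA/4: at [2, 20] ⇒ [6, 24]
  TgoVI CTAT/1: at [27] ⇒ [28]

All cut coordinates (distinct, sorted): [6, 16, 24, 28, 41]

Fragment lengths:
  [0,6): 6 bp
  [6,16): 10 bp
  [16,24): 8 bp
  [24,28): 4 bp
  [28,41): 13 bp
  [41,46): 5 bp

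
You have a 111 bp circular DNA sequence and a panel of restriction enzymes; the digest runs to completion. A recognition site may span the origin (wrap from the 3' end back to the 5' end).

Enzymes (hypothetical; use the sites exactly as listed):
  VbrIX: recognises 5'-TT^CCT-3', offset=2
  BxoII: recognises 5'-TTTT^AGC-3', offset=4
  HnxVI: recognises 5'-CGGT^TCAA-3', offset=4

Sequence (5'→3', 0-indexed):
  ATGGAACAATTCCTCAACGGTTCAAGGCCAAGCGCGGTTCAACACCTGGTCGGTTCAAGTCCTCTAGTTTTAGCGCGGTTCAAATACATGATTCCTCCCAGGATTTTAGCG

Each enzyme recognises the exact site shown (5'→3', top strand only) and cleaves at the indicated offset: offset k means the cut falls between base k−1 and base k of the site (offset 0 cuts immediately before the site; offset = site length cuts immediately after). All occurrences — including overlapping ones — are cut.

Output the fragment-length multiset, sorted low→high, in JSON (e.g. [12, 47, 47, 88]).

Site scan:
  VbrIX (TTCCT, off=2): starts [9, 91] → cuts [11, 93]
  BxoII (TTTTAGC, off=4): starts [67, 103] → cuts [71, 107]
  HnxVI (CGGTTCAA, off=4): starts [17, 34, 50, 75] → cuts [21, 38, 54, 79]

Pooled cuts: [11, 21, 38, 54, 71, 79, 93, 107]

Fragment lengths:
  11→21: 10 bp
  21→38: 17 bp
  38→54: 16 bp
  54→71: 17 bp
  71→79: 8 bp
  79→93: 14 bp
  93→107: 14 bp
  107→11 (wrap): 111-107+11 = 15 bp

[8,10,14,14,15,16,17,17]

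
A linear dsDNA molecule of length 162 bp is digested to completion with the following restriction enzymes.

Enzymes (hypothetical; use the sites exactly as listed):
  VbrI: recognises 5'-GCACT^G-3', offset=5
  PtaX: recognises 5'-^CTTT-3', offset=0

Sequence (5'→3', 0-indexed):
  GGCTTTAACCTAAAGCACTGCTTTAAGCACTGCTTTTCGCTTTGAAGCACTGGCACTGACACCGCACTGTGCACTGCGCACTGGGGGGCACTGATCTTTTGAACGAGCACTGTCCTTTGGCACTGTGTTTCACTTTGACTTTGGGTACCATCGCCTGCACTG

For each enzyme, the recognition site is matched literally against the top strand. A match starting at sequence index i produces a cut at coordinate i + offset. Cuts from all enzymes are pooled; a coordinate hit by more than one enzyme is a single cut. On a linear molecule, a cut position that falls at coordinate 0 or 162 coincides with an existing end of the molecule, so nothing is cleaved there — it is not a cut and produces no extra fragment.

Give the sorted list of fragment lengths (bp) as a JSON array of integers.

Site scan:
  VbrI GCACTG/5: at [14, 26, 46, 52, 63, 70, 77, 87, 106, 119, 156] ⇒ [19, 31, 51, 57, 68, 75, 82, 92, 111, 124, 161]
  PtaX CTTT/0: at [2, 20, 32, 39, 95, 114, 132, 138] ⇒ [2, 20, 32, 39, 95, 114, 132, 138]

All cut coordinates (distinct, sorted): [2, 19, 20, 31, 32, 39, 51, 57, 68, 75, 82, 92, 95, 111, 114, 124, 132, 138, 161]

Fragment lengths:
  [0,2): 2 bp
  [2,19): 17 bp
  [19,20): 1 bp
  [20,31): 11 bp
  [31,32): 1 bp
  [32,39): 7 bp
  [39,51): 12 bp
  [51,57): 6 bp
  [57,68): 11 bp
  [68,75): 7 bp
  [75,82): 7 bp
  [82,92): 10 bp
  [92,95): 3 bp
  [95,111): 16 bp
  [111,114): 3 bp
  [114,124): 10 bp
  [124,132): 8 bp
  [132,138): 6 bp
  [138,161): 23 bp
  [161,162): 1 bp

[1,1,1,2,3,3,6,6,7,7,7,8,10,10,11,11,12,16,17,23]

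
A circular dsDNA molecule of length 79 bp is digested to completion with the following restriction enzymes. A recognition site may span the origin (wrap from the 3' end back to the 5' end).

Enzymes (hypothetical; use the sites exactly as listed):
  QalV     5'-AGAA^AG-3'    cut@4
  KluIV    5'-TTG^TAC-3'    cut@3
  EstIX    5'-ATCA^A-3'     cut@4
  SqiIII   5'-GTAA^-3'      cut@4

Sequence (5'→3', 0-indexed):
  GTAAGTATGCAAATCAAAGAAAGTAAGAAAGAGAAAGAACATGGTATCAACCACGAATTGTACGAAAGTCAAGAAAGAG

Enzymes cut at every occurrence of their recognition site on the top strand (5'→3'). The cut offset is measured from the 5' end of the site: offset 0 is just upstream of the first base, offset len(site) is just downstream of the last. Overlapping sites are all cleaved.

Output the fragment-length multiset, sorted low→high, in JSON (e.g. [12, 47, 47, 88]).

Per-enzyme occurrences:
  QalV AGAAAG/4: at [17, 25, 31, 71] ⇒ [21, 29, 35, 75]
  KluIV TTGTAC/3: at [57] ⇒ [60]
  EstIX ATCAA/4: at [12, 45] ⇒ [16, 49]
  SqiIII GTAA/4: at [0, 22] ⇒ [4, 26]

All cut coordinates (distinct, sorted): [4, 16, 21, 26, 29, 35, 49, 60, 75]

Fragment lengths:
  4→16: 12 bp
  16→21: 5 bp
  21→26: 5 bp
  26→29: 3 bp
  29→35: 6 bp
  35→49: 14 bp
  49→60: 11 bp
  60→75: 15 bp
  75→4 (wrap): 79-75+4 = 8 bp

[3,5,5,6,8,11,12,14,15]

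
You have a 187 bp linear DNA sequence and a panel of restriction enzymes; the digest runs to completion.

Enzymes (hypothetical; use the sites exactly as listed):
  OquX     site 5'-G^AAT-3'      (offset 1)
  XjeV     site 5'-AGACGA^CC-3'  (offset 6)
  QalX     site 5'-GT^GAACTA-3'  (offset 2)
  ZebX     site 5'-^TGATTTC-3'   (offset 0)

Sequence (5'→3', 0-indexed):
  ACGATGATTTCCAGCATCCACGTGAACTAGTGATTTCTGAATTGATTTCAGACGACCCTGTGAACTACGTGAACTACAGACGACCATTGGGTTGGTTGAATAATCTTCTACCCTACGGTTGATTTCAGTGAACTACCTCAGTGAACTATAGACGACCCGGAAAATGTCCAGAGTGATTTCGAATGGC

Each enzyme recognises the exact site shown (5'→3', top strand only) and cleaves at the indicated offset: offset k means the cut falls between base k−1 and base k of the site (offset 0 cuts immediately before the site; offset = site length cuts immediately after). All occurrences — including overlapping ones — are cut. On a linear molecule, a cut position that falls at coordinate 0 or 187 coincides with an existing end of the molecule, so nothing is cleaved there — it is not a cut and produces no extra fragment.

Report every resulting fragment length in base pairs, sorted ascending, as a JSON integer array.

Site scan:
  OquX GAAT/1: at [38, 97, 180] ⇒ [39, 98, 181]
  XjeV AGACGACC/6: at [49, 77, 149] ⇒ [55, 83, 155]
  QalX GTGAACTA/2: at [21, 59, 68, 127, 140] ⇒ [23, 61, 70, 129, 142]
  ZebX TGATTTC/0: at [4, 30, 42, 119, 173] ⇒ [4, 30, 42, 119, 173]

Pooled cuts: [4, 23, 30, 39, 42, 55, 61, 70, 83, 98, 119, 129, 142, 155, 173, 181]

Fragment lengths:
  [0,4): 4 bp
  [4,23): 19 bp
  [23,30): 7 bp
  [30,39): 9 bp
  [39,42): 3 bp
  [42,55): 13 bp
  [55,61): 6 bp
  [61,70): 9 bp
  [70,83): 13 bp
  [83,98): 15 bp
  [98,119): 21 bp
  [119,129): 10 bp
  [129,142): 13 bp
  [142,155): 13 bp
  [155,173): 18 bp
  [173,181): 8 bp
  [181,187): 6 bp

[3,4,6,6,7,8,9,9,10,13,13,13,13,15,18,19,21]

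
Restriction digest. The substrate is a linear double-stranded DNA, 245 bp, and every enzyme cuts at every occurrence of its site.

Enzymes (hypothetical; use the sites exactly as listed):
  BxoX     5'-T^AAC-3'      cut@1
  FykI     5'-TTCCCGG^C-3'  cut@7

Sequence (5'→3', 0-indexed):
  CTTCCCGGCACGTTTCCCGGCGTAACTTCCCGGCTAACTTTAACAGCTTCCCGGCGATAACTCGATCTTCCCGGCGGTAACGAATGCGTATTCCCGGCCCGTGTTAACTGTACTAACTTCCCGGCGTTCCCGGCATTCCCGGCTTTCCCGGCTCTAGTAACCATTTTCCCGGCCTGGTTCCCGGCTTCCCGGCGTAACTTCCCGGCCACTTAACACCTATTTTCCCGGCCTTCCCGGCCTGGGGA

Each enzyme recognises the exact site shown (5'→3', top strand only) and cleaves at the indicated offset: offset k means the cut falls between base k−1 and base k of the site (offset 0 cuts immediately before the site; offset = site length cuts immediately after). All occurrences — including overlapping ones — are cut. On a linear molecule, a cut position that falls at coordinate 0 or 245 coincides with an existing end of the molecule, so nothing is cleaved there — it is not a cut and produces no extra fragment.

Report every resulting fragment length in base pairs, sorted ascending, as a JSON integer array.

Per-enzyme occurrences:
  BxoX (TAAC, off=1): starts [22, 34, 40, 57, 77, 104, 113, 157, 194, 210] → cuts [23, 35, 41, 58, 78, 105, 114, 158, 195, 211]
  FykI (TTCCCGGC, off=7): starts [1, 13, 26, 47, 67, 90, 117, 126, 135, 144, 165, 177, 185, 198, 221, 230] → cuts [8, 20, 33, 54, 74, 97, 124, 133, 142, 151, 172, 184, 192, 205, 228, 237]

All cut coordinates (distinct, sorted): [8, 20, 23, 33, 35, 41, 54, 58, 74, 78, 97, 105, 114, 124, 133, 142, 151, 158, 172, 184, 192, 195, 205, 211, 228, 237]

Fragments:
  [0,8): 8 bp
  [8,20): 12 bp
  [20,23): 3 bp
  [23,33): 10 bp
  [33,35): 2 bp
  [35,41): 6 bp
  [41,54): 13 bp
  [54,58): 4 bp
  [58,74): 16 bp
  [74,78): 4 bp
  [78,97): 19 bp
  [97,105): 8 bp
  [105,114): 9 bp
  [114,124): 10 bp
  [124,133): 9 bp
  [133,142): 9 bp
  [142,151): 9 bp
  [151,158): 7 bp
  [158,172): 14 bp
  [172,184): 12 bp
  [184,192): 8 bp
  [192,195): 3 bp
  [195,205): 10 bp
  [205,211): 6 bp
  [211,228): 17 bp
  [228,237): 9 bp
  [237,245): 8 bp

[2,3,3,4,4,6,6,7,8,8,8,8,9,9,9,9,9,10,10,10,12,12,13,14,16,17,19]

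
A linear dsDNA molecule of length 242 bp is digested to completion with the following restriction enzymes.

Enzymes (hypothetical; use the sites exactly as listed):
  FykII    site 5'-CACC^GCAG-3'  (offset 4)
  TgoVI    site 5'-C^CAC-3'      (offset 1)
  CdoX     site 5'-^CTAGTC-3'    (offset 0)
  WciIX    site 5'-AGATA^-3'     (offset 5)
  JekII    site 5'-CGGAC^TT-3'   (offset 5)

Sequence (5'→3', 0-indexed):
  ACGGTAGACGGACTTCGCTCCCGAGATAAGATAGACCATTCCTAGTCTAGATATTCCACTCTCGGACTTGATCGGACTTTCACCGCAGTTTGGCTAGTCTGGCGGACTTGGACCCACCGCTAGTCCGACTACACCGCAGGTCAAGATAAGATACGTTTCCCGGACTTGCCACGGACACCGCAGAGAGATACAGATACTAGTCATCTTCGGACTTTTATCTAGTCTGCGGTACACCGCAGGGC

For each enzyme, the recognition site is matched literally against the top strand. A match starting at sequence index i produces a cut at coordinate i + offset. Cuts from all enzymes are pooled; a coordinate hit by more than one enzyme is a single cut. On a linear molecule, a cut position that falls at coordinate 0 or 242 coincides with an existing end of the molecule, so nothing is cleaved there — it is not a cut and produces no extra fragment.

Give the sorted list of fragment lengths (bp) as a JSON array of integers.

[3,4,5,5,5,6,6,7,7,7,8,9,10,10,11,11,12,12,13,13,14,15,16,16,17]

Per-enzyme occurrences:
  FykII CACCGCAG/4: at [80, 131, 175, 231] ⇒ [84, 135, 179, 235]
  TgoVI CCAC/1: at [55, 113, 168] ⇒ [56, 114, 169]
  CdoX CTAGTC/0: at [41, 93, 119, 196, 218] ⇒ [41, 93, 119, 196, 218]
  WciIX AGATA/5: at [23, 28, 48, 143, 148, 185, 191] ⇒ [28, 33, 53, 148, 153, 190, 196]
  JekII CGGACTT/5: at [8, 62, 72, 102, 160, 207] ⇒ [13, 67, 77, 107, 165, 212]

All cut coordinates (distinct, sorted): [13, 28, 33, 41, 53, 56, 67, 77, 84, 93, 107, 114, 119, 135, 148, 153, 165, 169, 179, 190, 196, 212, 218, 235]

Fragments:
  [0,13): 13 bp
  [13,28): 15 bp
  [28,33): 5 bp
  [33,41): 8 bp
  [41,53): 12 bp
  [53,56): 3 bp
  [56,67): 11 bp
  [67,77): 10 bp
  [77,84): 7 bp
  [84,93): 9 bp
  [93,107): 14 bp
  [107,114): 7 bp
  [114,119): 5 bp
  [119,135): 16 bp
  [135,148): 13 bp
  [148,153): 5 bp
  [153,165): 12 bp
  [165,169): 4 bp
  [169,179): 10 bp
  [179,190): 11 bp
  [190,196): 6 bp
  [196,212): 16 bp
  [212,218): 6 bp
  [218,235): 17 bp
  [235,242): 7 bp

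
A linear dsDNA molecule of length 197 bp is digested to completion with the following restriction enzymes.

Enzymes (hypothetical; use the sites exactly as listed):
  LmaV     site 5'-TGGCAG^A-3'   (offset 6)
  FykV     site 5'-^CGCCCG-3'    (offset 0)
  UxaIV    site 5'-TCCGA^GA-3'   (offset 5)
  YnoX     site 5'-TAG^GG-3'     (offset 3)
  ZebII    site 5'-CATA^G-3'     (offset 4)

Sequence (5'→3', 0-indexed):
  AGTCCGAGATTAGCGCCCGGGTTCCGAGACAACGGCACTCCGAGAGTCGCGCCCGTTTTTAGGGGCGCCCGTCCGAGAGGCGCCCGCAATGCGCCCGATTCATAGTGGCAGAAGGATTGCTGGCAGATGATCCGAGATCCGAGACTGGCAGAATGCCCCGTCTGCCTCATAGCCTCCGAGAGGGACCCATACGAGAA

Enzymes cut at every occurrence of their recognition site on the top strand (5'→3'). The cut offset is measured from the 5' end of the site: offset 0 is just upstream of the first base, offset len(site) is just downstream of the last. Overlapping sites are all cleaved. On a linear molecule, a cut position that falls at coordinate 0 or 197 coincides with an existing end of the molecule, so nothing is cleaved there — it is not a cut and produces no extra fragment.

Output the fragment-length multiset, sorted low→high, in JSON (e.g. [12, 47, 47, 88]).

[3,4,6,6,7,7,7,8,9,9,11,11,13,13,14,15,16,18,20]

Scan for sites:
  LmaV TGGCAGA/6: at [105, 120, 145] ⇒ [111, 126, 151]
  FykV CGCCCG/0: at [13, 49, 65, 80, 91] ⇒ [13, 49, 65, 80, 91]
  UxaIV TCCGAGA/5: at [2, 22, 38, 71, 130, 137, 174] ⇒ [7, 27, 43, 76, 135, 142, 179]
  YnoX TAGGG/3: at [59] ⇒ [62]
  ZebII CATAG/4: at [100, 167] ⇒ [104, 171]

Pooled cuts: [7, 13, 27, 43, 49, 62, 65, 76, 80, 91, 104, 111, 126, 135, 142, 151, 171, 179]

Fragment lengths:
  [0,7): 7 bp
  [7,13): 6 bp
  [13,27): 14 bp
  [27,43): 16 bp
  [43,49): 6 bp
  [49,62): 13 bp
  [62,65): 3 bp
  [65,76): 11 bp
  [76,80): 4 bp
  [80,91): 11 bp
  [91,104): 13 bp
  [104,111): 7 bp
  [111,126): 15 bp
  [126,135): 9 bp
  [135,142): 7 bp
  [142,151): 9 bp
  [151,171): 20 bp
  [171,179): 8 bp
  [179,197): 18 bp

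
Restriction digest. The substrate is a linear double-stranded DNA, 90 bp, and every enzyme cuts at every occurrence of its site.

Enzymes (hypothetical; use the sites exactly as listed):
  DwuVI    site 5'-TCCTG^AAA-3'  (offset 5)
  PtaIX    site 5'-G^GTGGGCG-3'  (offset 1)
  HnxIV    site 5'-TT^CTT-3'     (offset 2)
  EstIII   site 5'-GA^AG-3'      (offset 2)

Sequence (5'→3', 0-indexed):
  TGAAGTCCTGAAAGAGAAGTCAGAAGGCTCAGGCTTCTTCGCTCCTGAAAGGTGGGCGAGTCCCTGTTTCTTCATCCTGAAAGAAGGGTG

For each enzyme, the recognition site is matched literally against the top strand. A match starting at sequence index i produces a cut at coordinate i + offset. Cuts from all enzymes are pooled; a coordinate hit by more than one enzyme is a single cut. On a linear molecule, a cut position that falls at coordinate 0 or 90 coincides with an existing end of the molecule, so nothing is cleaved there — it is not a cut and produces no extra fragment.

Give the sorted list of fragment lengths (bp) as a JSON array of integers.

Per-enzyme occurrences:
  DwuVI (TCCTGAAA, off=5): starts [5, 42, 74] → cuts [10, 47, 79]
  PtaIX (GGTGGGCG, off=1): starts [50] → cuts [51]
  HnxIV (TTCTT, off=2): starts [34, 67] → cuts [36, 69]
  EstIII (GAAG, off=2): starts [1, 15, 22, 82] → cuts [3, 17, 24, 84]

All cut coordinates (distinct, sorted): [3, 10, 17, 24, 36, 47, 51, 69, 79, 84]

Fragment lengths:
  [0,3): 3 bp
  [3,10): 7 bp
  [10,17): 7 bp
  [17,24): 7 bp
  [24,36): 12 bp
  [36,47): 11 bp
  [47,51): 4 bp
  [51,69): 18 bp
  [69,79): 10 bp
  [79,84): 5 bp
  [84,90): 6 bp

[3,4,5,6,7,7,7,10,11,12,18]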